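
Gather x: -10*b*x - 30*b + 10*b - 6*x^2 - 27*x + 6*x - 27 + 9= -20*b - 6*x^2 + x*(-10*b - 21) - 18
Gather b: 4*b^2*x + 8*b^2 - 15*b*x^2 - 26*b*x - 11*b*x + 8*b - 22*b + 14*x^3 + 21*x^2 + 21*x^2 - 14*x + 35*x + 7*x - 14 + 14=b^2*(4*x + 8) + b*(-15*x^2 - 37*x - 14) + 14*x^3 + 42*x^2 + 28*x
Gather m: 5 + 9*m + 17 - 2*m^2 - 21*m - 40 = -2*m^2 - 12*m - 18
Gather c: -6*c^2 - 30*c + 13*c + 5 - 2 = -6*c^2 - 17*c + 3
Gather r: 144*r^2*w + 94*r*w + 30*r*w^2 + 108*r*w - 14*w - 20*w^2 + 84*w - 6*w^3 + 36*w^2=144*r^2*w + r*(30*w^2 + 202*w) - 6*w^3 + 16*w^2 + 70*w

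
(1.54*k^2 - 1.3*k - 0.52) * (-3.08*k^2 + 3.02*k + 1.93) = -4.7432*k^4 + 8.6548*k^3 + 0.6478*k^2 - 4.0794*k - 1.0036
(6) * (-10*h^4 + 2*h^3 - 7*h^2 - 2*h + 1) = -60*h^4 + 12*h^3 - 42*h^2 - 12*h + 6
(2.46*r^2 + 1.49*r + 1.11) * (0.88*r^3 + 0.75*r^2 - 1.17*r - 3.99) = 2.1648*r^5 + 3.1562*r^4 - 0.7839*r^3 - 10.7262*r^2 - 7.2438*r - 4.4289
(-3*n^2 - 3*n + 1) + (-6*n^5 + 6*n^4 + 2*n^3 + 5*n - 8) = -6*n^5 + 6*n^4 + 2*n^3 - 3*n^2 + 2*n - 7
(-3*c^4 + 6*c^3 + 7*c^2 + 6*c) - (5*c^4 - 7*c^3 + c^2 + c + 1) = -8*c^4 + 13*c^3 + 6*c^2 + 5*c - 1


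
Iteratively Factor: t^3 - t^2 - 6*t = (t + 2)*(t^2 - 3*t) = (t - 3)*(t + 2)*(t)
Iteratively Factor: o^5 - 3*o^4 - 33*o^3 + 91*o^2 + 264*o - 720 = (o + 4)*(o^4 - 7*o^3 - 5*o^2 + 111*o - 180) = (o - 3)*(o + 4)*(o^3 - 4*o^2 - 17*o + 60) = (o - 5)*(o - 3)*(o + 4)*(o^2 + o - 12) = (o - 5)*(o - 3)^2*(o + 4)*(o + 4)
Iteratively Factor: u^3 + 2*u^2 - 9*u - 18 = (u - 3)*(u^2 + 5*u + 6) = (u - 3)*(u + 2)*(u + 3)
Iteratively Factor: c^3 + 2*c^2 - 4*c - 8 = (c + 2)*(c^2 - 4) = (c - 2)*(c + 2)*(c + 2)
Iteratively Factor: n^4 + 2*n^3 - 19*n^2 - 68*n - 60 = (n + 2)*(n^3 - 19*n - 30) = (n - 5)*(n + 2)*(n^2 + 5*n + 6) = (n - 5)*(n + 2)*(n + 3)*(n + 2)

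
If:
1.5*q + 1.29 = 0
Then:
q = -0.86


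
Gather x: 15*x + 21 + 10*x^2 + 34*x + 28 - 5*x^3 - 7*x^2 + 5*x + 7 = -5*x^3 + 3*x^2 + 54*x + 56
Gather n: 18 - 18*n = 18 - 18*n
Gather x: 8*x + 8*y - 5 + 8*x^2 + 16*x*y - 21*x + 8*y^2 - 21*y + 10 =8*x^2 + x*(16*y - 13) + 8*y^2 - 13*y + 5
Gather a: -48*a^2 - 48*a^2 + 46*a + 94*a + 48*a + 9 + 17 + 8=-96*a^2 + 188*a + 34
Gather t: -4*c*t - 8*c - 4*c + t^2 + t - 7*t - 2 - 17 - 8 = -12*c + t^2 + t*(-4*c - 6) - 27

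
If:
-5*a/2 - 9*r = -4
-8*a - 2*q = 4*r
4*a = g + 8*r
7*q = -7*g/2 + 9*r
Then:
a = 136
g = 2528/3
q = -1408/3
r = -112/3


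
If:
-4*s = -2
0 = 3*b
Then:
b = 0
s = 1/2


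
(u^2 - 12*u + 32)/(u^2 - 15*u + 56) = (u - 4)/(u - 7)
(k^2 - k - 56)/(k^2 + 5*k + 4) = (k^2 - k - 56)/(k^2 + 5*k + 4)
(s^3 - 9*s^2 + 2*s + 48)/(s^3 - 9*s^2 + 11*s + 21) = (s^2 - 6*s - 16)/(s^2 - 6*s - 7)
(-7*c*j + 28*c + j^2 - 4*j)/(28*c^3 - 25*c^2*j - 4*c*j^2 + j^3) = (4 - j)/(4*c^2 - 3*c*j - j^2)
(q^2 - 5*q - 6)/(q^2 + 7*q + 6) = (q - 6)/(q + 6)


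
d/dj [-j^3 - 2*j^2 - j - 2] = -3*j^2 - 4*j - 1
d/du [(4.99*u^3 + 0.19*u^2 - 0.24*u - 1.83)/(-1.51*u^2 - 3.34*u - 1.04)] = (-7.5349*u^4 - 33.3332*u^3 - 16.5658*u^2 - 5.9218*u - 5.8626)/(2.2801*u^4 + 10.0868*u^3 + 14.2964*u^2 + 6.9472*u + 1.0816)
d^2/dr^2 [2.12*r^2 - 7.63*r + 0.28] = 4.24000000000000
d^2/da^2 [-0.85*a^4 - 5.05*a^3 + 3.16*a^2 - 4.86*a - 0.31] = -10.2*a^2 - 30.3*a + 6.32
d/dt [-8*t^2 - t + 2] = -16*t - 1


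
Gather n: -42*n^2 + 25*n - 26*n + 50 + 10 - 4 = -42*n^2 - n + 56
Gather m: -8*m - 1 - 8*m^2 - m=-8*m^2 - 9*m - 1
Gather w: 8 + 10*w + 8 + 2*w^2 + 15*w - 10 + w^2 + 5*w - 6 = 3*w^2 + 30*w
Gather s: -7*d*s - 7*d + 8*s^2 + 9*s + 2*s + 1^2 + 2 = -7*d + 8*s^2 + s*(11 - 7*d) + 3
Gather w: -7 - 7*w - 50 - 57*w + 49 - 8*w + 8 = -72*w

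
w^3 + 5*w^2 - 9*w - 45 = (w - 3)*(w + 3)*(w + 5)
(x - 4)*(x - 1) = x^2 - 5*x + 4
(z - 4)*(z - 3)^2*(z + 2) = z^4 - 8*z^3 + 13*z^2 + 30*z - 72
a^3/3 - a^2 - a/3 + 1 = (a/3 + 1/3)*(a - 3)*(a - 1)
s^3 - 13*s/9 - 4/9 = (s - 4/3)*(s + 1/3)*(s + 1)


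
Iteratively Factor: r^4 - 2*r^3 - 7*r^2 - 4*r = (r + 1)*(r^3 - 3*r^2 - 4*r) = r*(r + 1)*(r^2 - 3*r - 4) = r*(r + 1)^2*(r - 4)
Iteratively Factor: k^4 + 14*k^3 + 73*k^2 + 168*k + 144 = (k + 3)*(k^3 + 11*k^2 + 40*k + 48) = (k + 3)*(k + 4)*(k^2 + 7*k + 12) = (k + 3)^2*(k + 4)*(k + 4)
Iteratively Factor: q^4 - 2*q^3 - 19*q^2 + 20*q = (q - 1)*(q^3 - q^2 - 20*q) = (q - 5)*(q - 1)*(q^2 + 4*q) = q*(q - 5)*(q - 1)*(q + 4)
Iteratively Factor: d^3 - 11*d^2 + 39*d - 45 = (d - 3)*(d^2 - 8*d + 15) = (d - 5)*(d - 3)*(d - 3)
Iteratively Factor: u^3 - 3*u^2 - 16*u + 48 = (u - 3)*(u^2 - 16) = (u - 3)*(u + 4)*(u - 4)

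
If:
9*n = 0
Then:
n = 0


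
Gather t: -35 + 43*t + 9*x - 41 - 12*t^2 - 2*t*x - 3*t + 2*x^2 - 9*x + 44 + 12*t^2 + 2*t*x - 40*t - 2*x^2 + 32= 0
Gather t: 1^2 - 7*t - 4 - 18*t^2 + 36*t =-18*t^2 + 29*t - 3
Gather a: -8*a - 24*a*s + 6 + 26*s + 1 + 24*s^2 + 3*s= a*(-24*s - 8) + 24*s^2 + 29*s + 7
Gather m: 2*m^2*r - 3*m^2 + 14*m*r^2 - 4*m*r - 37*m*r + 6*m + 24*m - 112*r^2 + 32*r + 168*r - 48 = m^2*(2*r - 3) + m*(14*r^2 - 41*r + 30) - 112*r^2 + 200*r - 48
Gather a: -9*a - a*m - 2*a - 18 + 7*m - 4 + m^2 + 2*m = a*(-m - 11) + m^2 + 9*m - 22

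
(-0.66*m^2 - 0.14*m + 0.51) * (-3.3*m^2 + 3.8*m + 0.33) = 2.178*m^4 - 2.046*m^3 - 2.4328*m^2 + 1.8918*m + 0.1683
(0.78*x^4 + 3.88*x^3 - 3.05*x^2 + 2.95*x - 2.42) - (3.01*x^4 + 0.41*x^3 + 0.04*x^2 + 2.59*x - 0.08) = -2.23*x^4 + 3.47*x^3 - 3.09*x^2 + 0.36*x - 2.34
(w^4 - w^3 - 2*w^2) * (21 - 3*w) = -3*w^5 + 24*w^4 - 15*w^3 - 42*w^2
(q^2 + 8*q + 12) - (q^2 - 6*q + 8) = 14*q + 4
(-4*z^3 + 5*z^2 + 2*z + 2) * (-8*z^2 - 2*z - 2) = 32*z^5 - 32*z^4 - 18*z^3 - 30*z^2 - 8*z - 4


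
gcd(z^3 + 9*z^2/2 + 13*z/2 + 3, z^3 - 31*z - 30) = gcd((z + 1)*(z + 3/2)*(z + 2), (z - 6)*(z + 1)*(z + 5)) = z + 1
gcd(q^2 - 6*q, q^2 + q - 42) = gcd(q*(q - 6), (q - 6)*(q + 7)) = q - 6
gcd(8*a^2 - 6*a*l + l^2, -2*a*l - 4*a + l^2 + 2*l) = 2*a - l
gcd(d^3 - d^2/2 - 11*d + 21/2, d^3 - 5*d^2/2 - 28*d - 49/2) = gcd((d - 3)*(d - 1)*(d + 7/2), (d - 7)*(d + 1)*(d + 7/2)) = d + 7/2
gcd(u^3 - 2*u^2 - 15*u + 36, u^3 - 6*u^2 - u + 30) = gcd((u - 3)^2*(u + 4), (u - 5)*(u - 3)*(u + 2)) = u - 3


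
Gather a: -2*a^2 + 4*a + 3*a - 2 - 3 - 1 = -2*a^2 + 7*a - 6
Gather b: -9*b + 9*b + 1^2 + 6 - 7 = 0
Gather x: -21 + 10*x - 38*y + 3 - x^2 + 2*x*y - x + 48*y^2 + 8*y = -x^2 + x*(2*y + 9) + 48*y^2 - 30*y - 18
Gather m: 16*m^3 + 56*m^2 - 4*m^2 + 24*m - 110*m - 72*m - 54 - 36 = 16*m^3 + 52*m^2 - 158*m - 90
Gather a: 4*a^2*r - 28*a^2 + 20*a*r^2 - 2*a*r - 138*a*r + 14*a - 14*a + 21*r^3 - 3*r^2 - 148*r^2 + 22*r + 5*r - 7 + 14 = a^2*(4*r - 28) + a*(20*r^2 - 140*r) + 21*r^3 - 151*r^2 + 27*r + 7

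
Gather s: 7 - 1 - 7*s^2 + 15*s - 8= -7*s^2 + 15*s - 2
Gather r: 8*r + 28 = 8*r + 28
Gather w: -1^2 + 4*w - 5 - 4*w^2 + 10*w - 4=-4*w^2 + 14*w - 10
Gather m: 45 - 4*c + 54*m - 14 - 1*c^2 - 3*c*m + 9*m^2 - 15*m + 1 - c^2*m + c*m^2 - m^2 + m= -c^2 - 4*c + m^2*(c + 8) + m*(-c^2 - 3*c + 40) + 32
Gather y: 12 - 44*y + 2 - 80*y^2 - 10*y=-80*y^2 - 54*y + 14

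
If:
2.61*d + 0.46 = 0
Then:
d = -0.18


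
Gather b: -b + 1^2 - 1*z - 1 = -b - z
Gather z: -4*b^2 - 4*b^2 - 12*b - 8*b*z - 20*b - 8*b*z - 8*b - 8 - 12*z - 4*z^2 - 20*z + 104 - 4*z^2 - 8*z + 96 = -8*b^2 - 40*b - 8*z^2 + z*(-16*b - 40) + 192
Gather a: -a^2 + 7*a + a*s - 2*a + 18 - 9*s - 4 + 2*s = -a^2 + a*(s + 5) - 7*s + 14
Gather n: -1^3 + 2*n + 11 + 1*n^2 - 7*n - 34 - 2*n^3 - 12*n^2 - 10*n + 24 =-2*n^3 - 11*n^2 - 15*n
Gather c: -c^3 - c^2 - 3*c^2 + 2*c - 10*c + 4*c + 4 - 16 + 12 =-c^3 - 4*c^2 - 4*c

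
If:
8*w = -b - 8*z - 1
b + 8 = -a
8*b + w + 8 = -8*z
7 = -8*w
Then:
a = -49/8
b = -15/8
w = -7/8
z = 63/64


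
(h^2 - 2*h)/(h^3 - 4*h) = 1/(h + 2)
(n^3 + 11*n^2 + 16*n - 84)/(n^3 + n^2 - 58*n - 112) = (n^2 + 4*n - 12)/(n^2 - 6*n - 16)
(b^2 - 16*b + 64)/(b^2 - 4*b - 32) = (b - 8)/(b + 4)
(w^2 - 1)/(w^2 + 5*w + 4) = (w - 1)/(w + 4)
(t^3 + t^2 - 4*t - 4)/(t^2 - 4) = t + 1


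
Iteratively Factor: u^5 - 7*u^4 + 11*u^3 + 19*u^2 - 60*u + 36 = (u + 2)*(u^4 - 9*u^3 + 29*u^2 - 39*u + 18) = (u - 2)*(u + 2)*(u^3 - 7*u^2 + 15*u - 9) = (u - 3)*(u - 2)*(u + 2)*(u^2 - 4*u + 3) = (u - 3)*(u - 2)*(u - 1)*(u + 2)*(u - 3)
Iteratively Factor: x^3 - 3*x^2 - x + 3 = (x + 1)*(x^2 - 4*x + 3) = (x - 1)*(x + 1)*(x - 3)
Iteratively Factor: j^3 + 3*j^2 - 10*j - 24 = (j + 4)*(j^2 - j - 6) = (j + 2)*(j + 4)*(j - 3)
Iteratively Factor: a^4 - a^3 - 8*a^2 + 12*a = (a + 3)*(a^3 - 4*a^2 + 4*a) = (a - 2)*(a + 3)*(a^2 - 2*a) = (a - 2)^2*(a + 3)*(a)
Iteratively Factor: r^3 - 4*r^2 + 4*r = (r - 2)*(r^2 - 2*r) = r*(r - 2)*(r - 2)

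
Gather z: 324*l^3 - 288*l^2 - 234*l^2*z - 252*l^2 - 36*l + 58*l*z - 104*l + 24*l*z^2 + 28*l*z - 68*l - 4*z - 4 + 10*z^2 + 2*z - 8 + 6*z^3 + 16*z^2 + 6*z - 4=324*l^3 - 540*l^2 - 208*l + 6*z^3 + z^2*(24*l + 26) + z*(-234*l^2 + 86*l + 4) - 16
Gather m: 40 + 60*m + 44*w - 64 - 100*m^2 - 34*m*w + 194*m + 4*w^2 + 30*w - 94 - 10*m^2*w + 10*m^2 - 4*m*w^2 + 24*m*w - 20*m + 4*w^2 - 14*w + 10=m^2*(-10*w - 90) + m*(-4*w^2 - 10*w + 234) + 8*w^2 + 60*w - 108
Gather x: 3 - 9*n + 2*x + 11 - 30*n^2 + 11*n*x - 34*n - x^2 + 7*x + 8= -30*n^2 - 43*n - x^2 + x*(11*n + 9) + 22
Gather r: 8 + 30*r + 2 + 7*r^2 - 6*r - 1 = 7*r^2 + 24*r + 9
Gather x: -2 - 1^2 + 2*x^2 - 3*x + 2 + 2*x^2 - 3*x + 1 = 4*x^2 - 6*x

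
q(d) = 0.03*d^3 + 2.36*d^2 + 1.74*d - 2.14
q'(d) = 0.09*d^2 + 4.72*d + 1.74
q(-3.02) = 13.30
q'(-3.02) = -11.69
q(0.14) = -1.85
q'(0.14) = 2.40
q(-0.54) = -2.40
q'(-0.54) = -0.78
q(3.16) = 27.87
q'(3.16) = 17.55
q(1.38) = 4.83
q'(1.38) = 8.42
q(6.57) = 119.67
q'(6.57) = 36.64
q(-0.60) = -2.34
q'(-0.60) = -1.06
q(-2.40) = 6.86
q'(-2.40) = -9.07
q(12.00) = 410.42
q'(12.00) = 71.34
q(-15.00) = 401.51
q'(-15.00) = -48.81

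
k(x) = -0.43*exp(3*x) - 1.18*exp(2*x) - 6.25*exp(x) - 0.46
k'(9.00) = -686497238547.76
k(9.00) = -228858272867.09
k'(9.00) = -686497238547.76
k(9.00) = -228858272867.09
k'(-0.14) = -8.06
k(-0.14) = -7.07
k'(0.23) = -14.18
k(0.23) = -11.05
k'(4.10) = -292377.59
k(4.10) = -99143.18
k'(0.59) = -26.53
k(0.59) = -18.10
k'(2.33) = -1714.12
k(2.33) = -656.21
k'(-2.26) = -0.68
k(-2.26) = -1.13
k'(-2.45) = -0.56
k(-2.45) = -1.01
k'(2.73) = -5300.75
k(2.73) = -1923.74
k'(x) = -1.29*exp(3*x) - 2.36*exp(2*x) - 6.25*exp(x)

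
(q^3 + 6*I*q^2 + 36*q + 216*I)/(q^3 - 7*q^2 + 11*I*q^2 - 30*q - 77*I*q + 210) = (q^2 + 36)/(q^2 + q*(-7 + 5*I) - 35*I)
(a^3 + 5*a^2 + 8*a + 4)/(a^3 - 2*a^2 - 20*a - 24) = (a + 1)/(a - 6)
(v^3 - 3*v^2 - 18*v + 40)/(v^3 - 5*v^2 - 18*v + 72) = (v^2 - 7*v + 10)/(v^2 - 9*v + 18)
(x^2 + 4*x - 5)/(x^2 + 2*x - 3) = (x + 5)/(x + 3)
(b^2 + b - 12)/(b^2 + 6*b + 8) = (b - 3)/(b + 2)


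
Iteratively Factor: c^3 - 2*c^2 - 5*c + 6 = (c + 2)*(c^2 - 4*c + 3) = (c - 1)*(c + 2)*(c - 3)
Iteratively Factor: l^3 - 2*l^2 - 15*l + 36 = (l + 4)*(l^2 - 6*l + 9) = (l - 3)*(l + 4)*(l - 3)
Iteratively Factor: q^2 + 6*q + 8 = (q + 4)*(q + 2)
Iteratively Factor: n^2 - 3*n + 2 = (n - 2)*(n - 1)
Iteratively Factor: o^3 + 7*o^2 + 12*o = (o + 4)*(o^2 + 3*o) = o*(o + 4)*(o + 3)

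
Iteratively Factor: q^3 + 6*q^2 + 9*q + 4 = (q + 1)*(q^2 + 5*q + 4) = (q + 1)^2*(q + 4)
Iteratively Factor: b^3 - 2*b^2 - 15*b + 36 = (b - 3)*(b^2 + b - 12) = (b - 3)*(b + 4)*(b - 3)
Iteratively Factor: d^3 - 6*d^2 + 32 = (d - 4)*(d^2 - 2*d - 8) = (d - 4)^2*(d + 2)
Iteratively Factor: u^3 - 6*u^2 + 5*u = (u - 5)*(u^2 - u) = u*(u - 5)*(u - 1)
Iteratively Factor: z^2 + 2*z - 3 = (z + 3)*(z - 1)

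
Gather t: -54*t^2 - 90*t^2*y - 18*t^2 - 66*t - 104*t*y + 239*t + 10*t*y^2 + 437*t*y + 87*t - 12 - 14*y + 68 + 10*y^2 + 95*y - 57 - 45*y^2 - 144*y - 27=t^2*(-90*y - 72) + t*(10*y^2 + 333*y + 260) - 35*y^2 - 63*y - 28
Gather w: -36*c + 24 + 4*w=-36*c + 4*w + 24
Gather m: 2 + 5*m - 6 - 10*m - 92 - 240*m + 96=-245*m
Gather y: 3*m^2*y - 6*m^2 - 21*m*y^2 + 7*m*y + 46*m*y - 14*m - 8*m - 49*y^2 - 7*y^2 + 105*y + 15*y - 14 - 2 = -6*m^2 - 22*m + y^2*(-21*m - 56) + y*(3*m^2 + 53*m + 120) - 16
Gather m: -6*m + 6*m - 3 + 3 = 0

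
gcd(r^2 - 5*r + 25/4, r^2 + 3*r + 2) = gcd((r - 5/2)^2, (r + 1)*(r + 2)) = 1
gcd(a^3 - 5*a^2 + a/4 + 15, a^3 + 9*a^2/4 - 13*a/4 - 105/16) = a + 3/2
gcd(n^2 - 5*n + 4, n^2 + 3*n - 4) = n - 1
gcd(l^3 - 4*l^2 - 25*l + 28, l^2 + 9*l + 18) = 1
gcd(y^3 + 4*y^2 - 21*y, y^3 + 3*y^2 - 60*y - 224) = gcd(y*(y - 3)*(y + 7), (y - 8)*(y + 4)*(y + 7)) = y + 7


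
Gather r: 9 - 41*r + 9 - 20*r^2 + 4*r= -20*r^2 - 37*r + 18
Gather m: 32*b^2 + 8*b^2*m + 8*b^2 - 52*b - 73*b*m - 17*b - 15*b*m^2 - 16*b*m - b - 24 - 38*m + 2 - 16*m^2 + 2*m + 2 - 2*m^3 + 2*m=40*b^2 - 70*b - 2*m^3 + m^2*(-15*b - 16) + m*(8*b^2 - 89*b - 34) - 20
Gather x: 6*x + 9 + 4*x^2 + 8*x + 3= 4*x^2 + 14*x + 12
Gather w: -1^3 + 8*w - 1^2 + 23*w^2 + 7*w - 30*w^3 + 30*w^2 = -30*w^3 + 53*w^2 + 15*w - 2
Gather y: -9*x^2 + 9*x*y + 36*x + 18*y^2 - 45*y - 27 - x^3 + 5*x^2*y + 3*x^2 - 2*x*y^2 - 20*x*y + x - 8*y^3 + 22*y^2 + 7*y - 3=-x^3 - 6*x^2 + 37*x - 8*y^3 + y^2*(40 - 2*x) + y*(5*x^2 - 11*x - 38) - 30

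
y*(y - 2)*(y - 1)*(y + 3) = y^4 - 7*y^2 + 6*y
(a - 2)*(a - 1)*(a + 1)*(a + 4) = a^4 + 2*a^3 - 9*a^2 - 2*a + 8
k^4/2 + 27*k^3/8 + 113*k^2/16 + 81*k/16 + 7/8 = (k/2 + 1/2)*(k + 1/4)*(k + 2)*(k + 7/2)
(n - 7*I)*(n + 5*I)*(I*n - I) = I*n^3 + 2*n^2 - I*n^2 - 2*n + 35*I*n - 35*I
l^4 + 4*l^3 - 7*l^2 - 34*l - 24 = (l - 3)*(l + 1)*(l + 2)*(l + 4)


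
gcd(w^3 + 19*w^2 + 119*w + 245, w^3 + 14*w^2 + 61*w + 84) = w + 7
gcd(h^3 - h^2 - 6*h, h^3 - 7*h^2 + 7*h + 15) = h - 3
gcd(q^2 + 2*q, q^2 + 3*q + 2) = q + 2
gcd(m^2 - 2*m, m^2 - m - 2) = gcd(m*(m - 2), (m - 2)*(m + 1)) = m - 2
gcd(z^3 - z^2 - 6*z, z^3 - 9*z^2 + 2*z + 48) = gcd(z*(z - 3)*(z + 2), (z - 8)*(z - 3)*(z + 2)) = z^2 - z - 6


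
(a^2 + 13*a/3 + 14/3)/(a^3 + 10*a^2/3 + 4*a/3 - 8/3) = (3*a + 7)/(3*a^2 + 4*a - 4)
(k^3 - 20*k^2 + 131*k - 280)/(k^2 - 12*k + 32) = (k^2 - 12*k + 35)/(k - 4)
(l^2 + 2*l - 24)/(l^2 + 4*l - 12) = (l - 4)/(l - 2)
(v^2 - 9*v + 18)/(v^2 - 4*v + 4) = (v^2 - 9*v + 18)/(v^2 - 4*v + 4)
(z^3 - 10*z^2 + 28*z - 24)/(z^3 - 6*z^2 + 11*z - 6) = (z^2 - 8*z + 12)/(z^2 - 4*z + 3)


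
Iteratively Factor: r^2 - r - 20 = (r - 5)*(r + 4)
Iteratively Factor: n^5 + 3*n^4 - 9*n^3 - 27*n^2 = (n)*(n^4 + 3*n^3 - 9*n^2 - 27*n) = n*(n + 3)*(n^3 - 9*n) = n*(n + 3)^2*(n^2 - 3*n) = n*(n - 3)*(n + 3)^2*(n)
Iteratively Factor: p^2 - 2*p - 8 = (p - 4)*(p + 2)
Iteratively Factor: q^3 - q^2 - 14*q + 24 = (q - 3)*(q^2 + 2*q - 8) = (q - 3)*(q - 2)*(q + 4)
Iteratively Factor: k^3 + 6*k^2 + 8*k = (k + 4)*(k^2 + 2*k) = k*(k + 4)*(k + 2)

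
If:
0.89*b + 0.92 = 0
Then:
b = -1.03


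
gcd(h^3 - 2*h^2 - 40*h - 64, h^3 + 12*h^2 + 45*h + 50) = h + 2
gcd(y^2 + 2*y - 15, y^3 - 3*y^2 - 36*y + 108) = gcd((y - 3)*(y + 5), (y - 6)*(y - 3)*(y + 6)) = y - 3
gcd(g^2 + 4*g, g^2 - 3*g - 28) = g + 4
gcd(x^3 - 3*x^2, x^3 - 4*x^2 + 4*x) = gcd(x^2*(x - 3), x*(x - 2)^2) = x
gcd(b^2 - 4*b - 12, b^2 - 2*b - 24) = b - 6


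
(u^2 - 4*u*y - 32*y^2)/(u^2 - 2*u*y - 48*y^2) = (u + 4*y)/(u + 6*y)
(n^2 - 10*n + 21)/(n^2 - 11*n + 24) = (n - 7)/(n - 8)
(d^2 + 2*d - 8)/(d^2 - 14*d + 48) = (d^2 + 2*d - 8)/(d^2 - 14*d + 48)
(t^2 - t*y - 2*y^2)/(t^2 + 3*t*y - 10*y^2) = (t + y)/(t + 5*y)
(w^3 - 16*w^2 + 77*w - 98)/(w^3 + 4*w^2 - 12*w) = (w^2 - 14*w + 49)/(w*(w + 6))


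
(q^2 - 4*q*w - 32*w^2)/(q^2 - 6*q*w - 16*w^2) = (q + 4*w)/(q + 2*w)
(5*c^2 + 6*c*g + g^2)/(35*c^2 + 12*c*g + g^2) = (c + g)/(7*c + g)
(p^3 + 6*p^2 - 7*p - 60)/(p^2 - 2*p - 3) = (p^2 + 9*p + 20)/(p + 1)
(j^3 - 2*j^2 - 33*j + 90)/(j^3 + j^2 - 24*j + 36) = (j - 5)/(j - 2)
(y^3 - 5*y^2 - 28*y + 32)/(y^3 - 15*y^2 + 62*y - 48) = (y + 4)/(y - 6)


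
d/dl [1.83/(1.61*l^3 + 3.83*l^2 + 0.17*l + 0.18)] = (-8.8389*l^2 - 14.0178*l - 0.3111)/(1.61*l^3 + 3.83*l^2 + 0.17*l + 0.18)^2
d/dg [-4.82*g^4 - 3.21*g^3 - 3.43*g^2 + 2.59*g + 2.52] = -19.28*g^3 - 9.63*g^2 - 6.86*g + 2.59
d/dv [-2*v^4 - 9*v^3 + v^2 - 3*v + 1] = -8*v^3 - 27*v^2 + 2*v - 3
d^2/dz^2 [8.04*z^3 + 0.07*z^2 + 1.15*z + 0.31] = 48.24*z + 0.14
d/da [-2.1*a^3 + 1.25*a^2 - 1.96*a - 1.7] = -6.3*a^2 + 2.5*a - 1.96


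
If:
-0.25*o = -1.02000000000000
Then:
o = 4.08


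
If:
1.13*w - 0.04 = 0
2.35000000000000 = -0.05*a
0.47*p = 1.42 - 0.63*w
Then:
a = -47.00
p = 2.97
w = 0.04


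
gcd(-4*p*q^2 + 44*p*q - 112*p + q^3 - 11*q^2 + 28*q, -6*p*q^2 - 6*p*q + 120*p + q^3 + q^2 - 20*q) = q - 4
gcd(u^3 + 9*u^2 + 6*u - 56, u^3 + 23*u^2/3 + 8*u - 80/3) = u + 4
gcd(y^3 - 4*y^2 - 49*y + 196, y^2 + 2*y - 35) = y + 7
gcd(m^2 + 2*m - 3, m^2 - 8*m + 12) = 1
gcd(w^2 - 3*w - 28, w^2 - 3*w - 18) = 1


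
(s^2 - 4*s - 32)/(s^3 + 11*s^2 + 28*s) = (s - 8)/(s*(s + 7))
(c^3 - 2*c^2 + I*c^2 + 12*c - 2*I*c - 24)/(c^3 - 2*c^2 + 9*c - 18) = (c + 4*I)/(c + 3*I)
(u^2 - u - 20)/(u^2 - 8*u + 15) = (u + 4)/(u - 3)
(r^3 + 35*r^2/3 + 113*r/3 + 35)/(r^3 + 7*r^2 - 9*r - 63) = (r + 5/3)/(r - 3)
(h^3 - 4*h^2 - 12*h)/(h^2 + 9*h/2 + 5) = 2*h*(h - 6)/(2*h + 5)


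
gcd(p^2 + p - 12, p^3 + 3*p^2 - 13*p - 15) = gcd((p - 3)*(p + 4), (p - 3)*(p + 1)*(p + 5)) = p - 3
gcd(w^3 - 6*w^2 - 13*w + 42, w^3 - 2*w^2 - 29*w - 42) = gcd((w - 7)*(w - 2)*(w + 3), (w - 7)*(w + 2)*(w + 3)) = w^2 - 4*w - 21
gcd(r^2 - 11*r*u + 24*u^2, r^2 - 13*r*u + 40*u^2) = r - 8*u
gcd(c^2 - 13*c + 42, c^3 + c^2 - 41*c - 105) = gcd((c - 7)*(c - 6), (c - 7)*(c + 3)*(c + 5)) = c - 7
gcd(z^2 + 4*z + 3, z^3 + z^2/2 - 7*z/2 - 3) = z + 1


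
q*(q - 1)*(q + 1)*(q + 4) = q^4 + 4*q^3 - q^2 - 4*q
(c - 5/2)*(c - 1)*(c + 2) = c^3 - 3*c^2/2 - 9*c/2 + 5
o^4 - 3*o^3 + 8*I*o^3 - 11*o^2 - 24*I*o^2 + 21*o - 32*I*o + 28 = (o - 4)*(o + 1)*(o + I)*(o + 7*I)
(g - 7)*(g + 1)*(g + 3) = g^3 - 3*g^2 - 25*g - 21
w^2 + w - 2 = (w - 1)*(w + 2)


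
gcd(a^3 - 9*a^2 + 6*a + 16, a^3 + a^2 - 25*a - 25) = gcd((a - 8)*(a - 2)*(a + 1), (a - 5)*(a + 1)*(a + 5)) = a + 1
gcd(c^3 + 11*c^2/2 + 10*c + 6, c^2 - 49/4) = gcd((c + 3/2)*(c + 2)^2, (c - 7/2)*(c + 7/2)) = 1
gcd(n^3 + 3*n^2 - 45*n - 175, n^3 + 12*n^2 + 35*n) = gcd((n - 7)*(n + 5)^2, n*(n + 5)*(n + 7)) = n + 5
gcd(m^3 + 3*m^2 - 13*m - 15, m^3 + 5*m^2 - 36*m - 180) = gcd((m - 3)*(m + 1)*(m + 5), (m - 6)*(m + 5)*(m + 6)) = m + 5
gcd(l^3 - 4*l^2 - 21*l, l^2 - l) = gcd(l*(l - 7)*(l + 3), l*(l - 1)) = l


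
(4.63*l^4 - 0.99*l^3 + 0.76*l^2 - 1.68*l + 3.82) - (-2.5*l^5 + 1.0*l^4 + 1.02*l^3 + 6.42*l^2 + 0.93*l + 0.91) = 2.5*l^5 + 3.63*l^4 - 2.01*l^3 - 5.66*l^2 - 2.61*l + 2.91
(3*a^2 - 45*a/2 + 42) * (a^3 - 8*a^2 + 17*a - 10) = 3*a^5 - 93*a^4/2 + 273*a^3 - 1497*a^2/2 + 939*a - 420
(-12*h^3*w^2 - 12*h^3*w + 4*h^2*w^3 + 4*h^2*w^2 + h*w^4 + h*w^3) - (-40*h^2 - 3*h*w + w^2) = -12*h^3*w^2 - 12*h^3*w + 4*h^2*w^3 + 4*h^2*w^2 + 40*h^2 + h*w^4 + h*w^3 + 3*h*w - w^2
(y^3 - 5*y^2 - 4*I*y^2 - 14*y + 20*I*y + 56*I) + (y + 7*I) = y^3 - 5*y^2 - 4*I*y^2 - 13*y + 20*I*y + 63*I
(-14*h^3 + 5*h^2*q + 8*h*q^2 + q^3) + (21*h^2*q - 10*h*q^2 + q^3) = -14*h^3 + 26*h^2*q - 2*h*q^2 + 2*q^3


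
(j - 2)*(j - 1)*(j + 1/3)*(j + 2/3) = j^4 - 2*j^3 - 7*j^2/9 + 4*j/3 + 4/9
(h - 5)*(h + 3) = h^2 - 2*h - 15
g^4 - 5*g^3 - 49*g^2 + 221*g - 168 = (g - 8)*(g - 3)*(g - 1)*(g + 7)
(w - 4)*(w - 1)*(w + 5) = w^3 - 21*w + 20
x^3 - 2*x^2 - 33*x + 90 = (x - 5)*(x - 3)*(x + 6)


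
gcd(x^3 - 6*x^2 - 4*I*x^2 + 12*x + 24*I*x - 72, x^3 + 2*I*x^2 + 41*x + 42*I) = x - 6*I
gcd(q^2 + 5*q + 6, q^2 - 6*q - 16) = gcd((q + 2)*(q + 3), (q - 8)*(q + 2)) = q + 2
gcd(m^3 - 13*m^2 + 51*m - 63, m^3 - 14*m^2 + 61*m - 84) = m^2 - 10*m + 21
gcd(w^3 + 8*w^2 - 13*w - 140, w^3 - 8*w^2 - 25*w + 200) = w + 5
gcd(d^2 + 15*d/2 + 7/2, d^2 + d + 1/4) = d + 1/2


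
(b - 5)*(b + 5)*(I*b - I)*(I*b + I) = -b^4 + 26*b^2 - 25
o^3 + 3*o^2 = o^2*(o + 3)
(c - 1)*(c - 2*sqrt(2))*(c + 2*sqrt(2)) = c^3 - c^2 - 8*c + 8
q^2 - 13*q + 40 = (q - 8)*(q - 5)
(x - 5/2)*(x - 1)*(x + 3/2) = x^3 - 2*x^2 - 11*x/4 + 15/4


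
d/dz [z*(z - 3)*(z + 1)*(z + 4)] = 4*z^3 + 6*z^2 - 22*z - 12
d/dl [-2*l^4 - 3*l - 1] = -8*l^3 - 3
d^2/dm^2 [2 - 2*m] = 0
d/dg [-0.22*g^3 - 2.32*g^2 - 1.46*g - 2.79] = -0.66*g^2 - 4.64*g - 1.46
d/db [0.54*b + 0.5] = 0.540000000000000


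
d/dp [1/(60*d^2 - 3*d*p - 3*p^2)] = (d + 2*p)/(3*(-20*d^2 + d*p + p^2)^2)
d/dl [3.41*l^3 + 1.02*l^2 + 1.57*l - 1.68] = 10.23*l^2 + 2.04*l + 1.57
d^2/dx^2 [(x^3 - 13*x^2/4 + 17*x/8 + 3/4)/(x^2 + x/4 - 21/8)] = 720/(64*x^3 + 336*x^2 + 588*x + 343)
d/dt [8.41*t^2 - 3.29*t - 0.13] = 16.82*t - 3.29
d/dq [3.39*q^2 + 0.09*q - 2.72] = 6.78*q + 0.09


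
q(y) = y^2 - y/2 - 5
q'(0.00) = -0.50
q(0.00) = -5.00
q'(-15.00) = -30.50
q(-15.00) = 227.50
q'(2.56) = 4.62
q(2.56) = 0.27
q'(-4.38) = -9.26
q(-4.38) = 16.37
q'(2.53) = 4.56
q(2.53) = 0.14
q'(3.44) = 6.38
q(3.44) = 5.11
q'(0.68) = 0.86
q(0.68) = -4.88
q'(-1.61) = -3.72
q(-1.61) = -1.60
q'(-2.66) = -5.82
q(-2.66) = 3.41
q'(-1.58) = -3.66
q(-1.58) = -1.71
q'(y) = 2*y - 1/2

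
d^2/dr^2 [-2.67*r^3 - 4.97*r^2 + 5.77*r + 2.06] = -16.02*r - 9.94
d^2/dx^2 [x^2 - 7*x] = 2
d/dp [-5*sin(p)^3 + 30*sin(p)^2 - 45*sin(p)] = 15*(-sin(p)^2 + 4*sin(p) - 3)*cos(p)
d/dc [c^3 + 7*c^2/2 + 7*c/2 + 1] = 3*c^2 + 7*c + 7/2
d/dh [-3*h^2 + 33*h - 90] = 33 - 6*h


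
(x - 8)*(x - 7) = x^2 - 15*x + 56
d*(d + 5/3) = d^2 + 5*d/3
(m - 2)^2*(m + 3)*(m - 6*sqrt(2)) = m^4 - 6*sqrt(2)*m^3 - m^3 - 8*m^2 + 6*sqrt(2)*m^2 + 12*m + 48*sqrt(2)*m - 72*sqrt(2)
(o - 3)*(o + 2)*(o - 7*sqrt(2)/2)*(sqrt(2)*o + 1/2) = sqrt(2)*o^4 - 13*o^3/2 - sqrt(2)*o^3 - 31*sqrt(2)*o^2/4 + 13*o^2/2 + 7*sqrt(2)*o/4 + 39*o + 21*sqrt(2)/2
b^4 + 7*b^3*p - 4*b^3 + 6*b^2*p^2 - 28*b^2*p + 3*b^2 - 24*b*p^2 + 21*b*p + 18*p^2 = (b - 3)*(b - 1)*(b + p)*(b + 6*p)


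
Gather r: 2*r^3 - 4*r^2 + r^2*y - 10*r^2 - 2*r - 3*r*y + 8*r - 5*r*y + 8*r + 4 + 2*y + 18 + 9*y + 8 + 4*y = 2*r^3 + r^2*(y - 14) + r*(14 - 8*y) + 15*y + 30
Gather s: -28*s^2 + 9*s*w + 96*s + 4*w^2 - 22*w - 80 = -28*s^2 + s*(9*w + 96) + 4*w^2 - 22*w - 80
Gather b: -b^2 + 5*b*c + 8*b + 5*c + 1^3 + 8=-b^2 + b*(5*c + 8) + 5*c + 9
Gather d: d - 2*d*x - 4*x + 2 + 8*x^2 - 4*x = d*(1 - 2*x) + 8*x^2 - 8*x + 2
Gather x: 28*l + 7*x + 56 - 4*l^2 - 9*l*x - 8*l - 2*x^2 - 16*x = -4*l^2 + 20*l - 2*x^2 + x*(-9*l - 9) + 56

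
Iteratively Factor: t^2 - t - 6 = (t + 2)*(t - 3)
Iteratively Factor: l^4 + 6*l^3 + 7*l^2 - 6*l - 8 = (l + 2)*(l^3 + 4*l^2 - l - 4) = (l - 1)*(l + 2)*(l^2 + 5*l + 4) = (l - 1)*(l + 2)*(l + 4)*(l + 1)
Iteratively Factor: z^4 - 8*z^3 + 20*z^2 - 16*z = (z - 2)*(z^3 - 6*z^2 + 8*z) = z*(z - 2)*(z^2 - 6*z + 8) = z*(z - 2)^2*(z - 4)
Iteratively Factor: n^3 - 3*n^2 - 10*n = (n + 2)*(n^2 - 5*n) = (n - 5)*(n + 2)*(n)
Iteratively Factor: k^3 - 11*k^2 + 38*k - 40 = (k - 5)*(k^2 - 6*k + 8) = (k - 5)*(k - 2)*(k - 4)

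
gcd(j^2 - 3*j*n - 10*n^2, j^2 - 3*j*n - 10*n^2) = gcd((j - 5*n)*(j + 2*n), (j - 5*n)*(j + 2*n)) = j^2 - 3*j*n - 10*n^2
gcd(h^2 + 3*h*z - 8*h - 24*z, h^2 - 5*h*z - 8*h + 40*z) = h - 8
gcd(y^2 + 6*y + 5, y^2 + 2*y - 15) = y + 5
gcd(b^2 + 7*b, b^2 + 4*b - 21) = b + 7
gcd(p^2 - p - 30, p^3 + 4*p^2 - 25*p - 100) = p + 5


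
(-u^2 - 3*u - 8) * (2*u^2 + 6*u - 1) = -2*u^4 - 12*u^3 - 33*u^2 - 45*u + 8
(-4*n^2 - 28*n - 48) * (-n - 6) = 4*n^3 + 52*n^2 + 216*n + 288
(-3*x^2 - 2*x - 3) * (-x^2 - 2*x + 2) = 3*x^4 + 8*x^3 + x^2 + 2*x - 6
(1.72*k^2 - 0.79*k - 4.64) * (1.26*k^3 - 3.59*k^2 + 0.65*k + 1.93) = 2.1672*k^5 - 7.1702*k^4 - 1.8923*k^3 + 19.4637*k^2 - 4.5407*k - 8.9552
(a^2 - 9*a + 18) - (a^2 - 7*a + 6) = 12 - 2*a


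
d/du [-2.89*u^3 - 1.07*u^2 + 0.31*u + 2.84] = -8.67*u^2 - 2.14*u + 0.31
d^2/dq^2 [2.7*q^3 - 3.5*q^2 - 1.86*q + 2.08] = 16.2*q - 7.0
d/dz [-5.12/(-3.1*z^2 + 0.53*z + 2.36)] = (2.7136 - 31.744*z)/(-3.1*z^2 + 0.53*z + 2.36)^2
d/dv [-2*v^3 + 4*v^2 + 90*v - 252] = -6*v^2 + 8*v + 90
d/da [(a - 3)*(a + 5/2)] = 2*a - 1/2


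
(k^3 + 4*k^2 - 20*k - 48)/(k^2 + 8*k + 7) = (k^3 + 4*k^2 - 20*k - 48)/(k^2 + 8*k + 7)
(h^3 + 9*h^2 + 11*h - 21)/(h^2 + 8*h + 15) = (h^2 + 6*h - 7)/(h + 5)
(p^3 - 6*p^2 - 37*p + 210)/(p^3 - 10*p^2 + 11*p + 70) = (p + 6)/(p + 2)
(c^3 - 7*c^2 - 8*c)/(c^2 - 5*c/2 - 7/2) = 2*c*(c - 8)/(2*c - 7)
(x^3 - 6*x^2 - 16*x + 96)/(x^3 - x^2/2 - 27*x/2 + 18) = 2*(x^2 - 10*x + 24)/(2*x^2 - 9*x + 9)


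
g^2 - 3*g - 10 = (g - 5)*(g + 2)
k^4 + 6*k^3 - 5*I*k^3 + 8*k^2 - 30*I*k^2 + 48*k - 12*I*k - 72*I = (k + 6)*(k - 6*I)*(k - I)*(k + 2*I)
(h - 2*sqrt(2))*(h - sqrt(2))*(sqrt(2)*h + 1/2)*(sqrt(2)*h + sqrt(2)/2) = 2*h^4 - 11*sqrt(2)*h^3/2 + h^3 - 11*sqrt(2)*h^2/4 + 5*h^2 + 5*h/2 + 2*sqrt(2)*h + sqrt(2)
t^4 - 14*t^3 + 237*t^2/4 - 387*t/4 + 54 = (t - 8)*(t - 3)*(t - 3/2)^2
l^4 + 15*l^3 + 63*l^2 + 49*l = l*(l + 1)*(l + 7)^2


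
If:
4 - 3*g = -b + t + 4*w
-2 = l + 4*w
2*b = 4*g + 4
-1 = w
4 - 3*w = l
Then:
No Solution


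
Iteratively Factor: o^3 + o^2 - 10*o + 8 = (o - 1)*(o^2 + 2*o - 8) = (o - 1)*(o + 4)*(o - 2)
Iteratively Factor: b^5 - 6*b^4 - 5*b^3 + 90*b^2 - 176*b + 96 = (b - 2)*(b^4 - 4*b^3 - 13*b^2 + 64*b - 48) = (b - 3)*(b - 2)*(b^3 - b^2 - 16*b + 16) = (b - 4)*(b - 3)*(b - 2)*(b^2 + 3*b - 4) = (b - 4)*(b - 3)*(b - 2)*(b - 1)*(b + 4)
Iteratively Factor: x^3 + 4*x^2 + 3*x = (x + 1)*(x^2 + 3*x) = (x + 1)*(x + 3)*(x)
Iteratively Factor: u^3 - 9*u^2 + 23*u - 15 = (u - 5)*(u^2 - 4*u + 3) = (u - 5)*(u - 3)*(u - 1)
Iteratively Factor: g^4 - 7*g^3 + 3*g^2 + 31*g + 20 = (g + 1)*(g^3 - 8*g^2 + 11*g + 20) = (g + 1)^2*(g^2 - 9*g + 20) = (g - 4)*(g + 1)^2*(g - 5)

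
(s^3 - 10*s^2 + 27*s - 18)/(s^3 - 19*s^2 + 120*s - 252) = (s^2 - 4*s + 3)/(s^2 - 13*s + 42)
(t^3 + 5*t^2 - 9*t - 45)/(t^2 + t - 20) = (t^2 - 9)/(t - 4)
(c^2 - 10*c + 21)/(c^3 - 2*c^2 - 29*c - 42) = (c - 3)/(c^2 + 5*c + 6)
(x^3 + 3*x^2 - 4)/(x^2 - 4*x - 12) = (x^2 + x - 2)/(x - 6)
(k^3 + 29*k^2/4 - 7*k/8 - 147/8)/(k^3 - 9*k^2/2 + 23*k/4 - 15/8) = (4*k^2 + 35*k + 49)/(4*k^2 - 12*k + 5)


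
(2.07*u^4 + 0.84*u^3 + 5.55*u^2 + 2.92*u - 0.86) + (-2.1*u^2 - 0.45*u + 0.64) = 2.07*u^4 + 0.84*u^3 + 3.45*u^2 + 2.47*u - 0.22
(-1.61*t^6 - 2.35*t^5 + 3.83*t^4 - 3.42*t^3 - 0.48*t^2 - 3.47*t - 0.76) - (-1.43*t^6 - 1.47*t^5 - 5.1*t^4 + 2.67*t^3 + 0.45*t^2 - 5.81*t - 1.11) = -0.18*t^6 - 0.88*t^5 + 8.93*t^4 - 6.09*t^3 - 0.93*t^2 + 2.34*t + 0.35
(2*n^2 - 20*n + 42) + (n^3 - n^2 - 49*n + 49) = n^3 + n^2 - 69*n + 91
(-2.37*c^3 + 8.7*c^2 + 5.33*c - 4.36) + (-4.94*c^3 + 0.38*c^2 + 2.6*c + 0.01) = -7.31*c^3 + 9.08*c^2 + 7.93*c - 4.35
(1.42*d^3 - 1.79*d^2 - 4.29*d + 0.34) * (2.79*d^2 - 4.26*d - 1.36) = 3.9618*d^5 - 11.0433*d^4 - 6.2749*d^3 + 21.6584*d^2 + 4.386*d - 0.4624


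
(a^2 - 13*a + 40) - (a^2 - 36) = 76 - 13*a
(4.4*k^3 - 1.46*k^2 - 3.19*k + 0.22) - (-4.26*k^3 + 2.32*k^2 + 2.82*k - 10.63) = 8.66*k^3 - 3.78*k^2 - 6.01*k + 10.85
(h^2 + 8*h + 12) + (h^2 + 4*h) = 2*h^2 + 12*h + 12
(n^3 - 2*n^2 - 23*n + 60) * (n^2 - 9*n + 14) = n^5 - 11*n^4 + 9*n^3 + 239*n^2 - 862*n + 840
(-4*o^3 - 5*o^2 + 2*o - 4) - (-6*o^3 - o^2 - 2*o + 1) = 2*o^3 - 4*o^2 + 4*o - 5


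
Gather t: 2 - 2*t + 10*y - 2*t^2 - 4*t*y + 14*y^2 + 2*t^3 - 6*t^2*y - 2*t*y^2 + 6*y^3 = 2*t^3 + t^2*(-6*y - 2) + t*(-2*y^2 - 4*y - 2) + 6*y^3 + 14*y^2 + 10*y + 2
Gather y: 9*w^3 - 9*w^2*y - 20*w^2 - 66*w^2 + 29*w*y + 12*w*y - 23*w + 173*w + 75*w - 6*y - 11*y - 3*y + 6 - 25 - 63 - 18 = 9*w^3 - 86*w^2 + 225*w + y*(-9*w^2 + 41*w - 20) - 100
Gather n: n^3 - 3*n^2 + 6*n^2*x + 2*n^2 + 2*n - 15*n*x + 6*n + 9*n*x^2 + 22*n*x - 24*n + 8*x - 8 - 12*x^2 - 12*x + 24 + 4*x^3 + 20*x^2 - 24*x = n^3 + n^2*(6*x - 1) + n*(9*x^2 + 7*x - 16) + 4*x^3 + 8*x^2 - 28*x + 16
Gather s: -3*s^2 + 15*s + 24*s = -3*s^2 + 39*s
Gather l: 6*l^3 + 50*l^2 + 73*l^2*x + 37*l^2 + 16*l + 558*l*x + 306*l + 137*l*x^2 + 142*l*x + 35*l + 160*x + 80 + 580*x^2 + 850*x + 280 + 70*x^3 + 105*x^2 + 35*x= 6*l^3 + l^2*(73*x + 87) + l*(137*x^2 + 700*x + 357) + 70*x^3 + 685*x^2 + 1045*x + 360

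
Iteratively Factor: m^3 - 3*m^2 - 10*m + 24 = (m - 2)*(m^2 - m - 12) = (m - 4)*(m - 2)*(m + 3)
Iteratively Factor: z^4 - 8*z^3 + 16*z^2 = (z)*(z^3 - 8*z^2 + 16*z) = z*(z - 4)*(z^2 - 4*z) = z*(z - 4)^2*(z)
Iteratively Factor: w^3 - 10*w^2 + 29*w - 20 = (w - 5)*(w^2 - 5*w + 4) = (w - 5)*(w - 4)*(w - 1)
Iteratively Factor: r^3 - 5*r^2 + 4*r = (r - 4)*(r^2 - r) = (r - 4)*(r - 1)*(r)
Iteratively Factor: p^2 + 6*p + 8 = (p + 2)*(p + 4)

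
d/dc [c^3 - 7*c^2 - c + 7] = 3*c^2 - 14*c - 1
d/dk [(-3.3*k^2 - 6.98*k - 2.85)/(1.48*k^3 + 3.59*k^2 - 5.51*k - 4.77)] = (4.884*k^4 + 20.6608*k^3 + 55.8952*k^2 + 51.945*k + 17.5911)/(2.1904*k^6 + 10.6264*k^5 - 3.4215*k^4 - 53.681*k^3 - 3.8885*k^2 + 52.5654*k + 22.7529)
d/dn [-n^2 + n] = 1 - 2*n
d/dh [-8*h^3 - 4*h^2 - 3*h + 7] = -24*h^2 - 8*h - 3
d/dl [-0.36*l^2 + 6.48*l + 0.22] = 6.48 - 0.72*l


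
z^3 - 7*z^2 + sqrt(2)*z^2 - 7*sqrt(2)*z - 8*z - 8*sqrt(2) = (z - 8)*(z + 1)*(z + sqrt(2))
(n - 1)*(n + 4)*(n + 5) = n^3 + 8*n^2 + 11*n - 20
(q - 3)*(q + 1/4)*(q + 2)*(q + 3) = q^4 + 9*q^3/4 - 17*q^2/2 - 81*q/4 - 9/2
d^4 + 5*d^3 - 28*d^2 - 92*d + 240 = (d - 4)*(d - 2)*(d + 5)*(d + 6)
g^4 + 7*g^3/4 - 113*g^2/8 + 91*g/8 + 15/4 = (g - 2)*(g - 3/2)*(g + 1/4)*(g + 5)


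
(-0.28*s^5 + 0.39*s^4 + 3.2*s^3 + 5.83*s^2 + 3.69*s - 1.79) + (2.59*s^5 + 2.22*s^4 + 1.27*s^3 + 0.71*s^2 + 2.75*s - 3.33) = 2.31*s^5 + 2.61*s^4 + 4.47*s^3 + 6.54*s^2 + 6.44*s - 5.12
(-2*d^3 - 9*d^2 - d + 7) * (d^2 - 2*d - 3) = -2*d^5 - 5*d^4 + 23*d^3 + 36*d^2 - 11*d - 21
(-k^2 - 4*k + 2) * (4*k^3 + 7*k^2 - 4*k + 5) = -4*k^5 - 23*k^4 - 16*k^3 + 25*k^2 - 28*k + 10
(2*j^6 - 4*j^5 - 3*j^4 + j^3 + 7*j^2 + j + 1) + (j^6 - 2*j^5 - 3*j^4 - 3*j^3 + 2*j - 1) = 3*j^6 - 6*j^5 - 6*j^4 - 2*j^3 + 7*j^2 + 3*j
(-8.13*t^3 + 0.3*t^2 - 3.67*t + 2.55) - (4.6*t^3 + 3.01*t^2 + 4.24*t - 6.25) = -12.73*t^3 - 2.71*t^2 - 7.91*t + 8.8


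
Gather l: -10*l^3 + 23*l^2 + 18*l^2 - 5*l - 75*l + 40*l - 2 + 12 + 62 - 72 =-10*l^3 + 41*l^2 - 40*l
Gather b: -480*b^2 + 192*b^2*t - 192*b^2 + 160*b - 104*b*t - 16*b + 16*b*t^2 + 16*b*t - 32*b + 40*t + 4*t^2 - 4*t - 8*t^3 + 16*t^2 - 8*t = b^2*(192*t - 672) + b*(16*t^2 - 88*t + 112) - 8*t^3 + 20*t^2 + 28*t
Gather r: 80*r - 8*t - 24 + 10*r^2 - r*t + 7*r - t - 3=10*r^2 + r*(87 - t) - 9*t - 27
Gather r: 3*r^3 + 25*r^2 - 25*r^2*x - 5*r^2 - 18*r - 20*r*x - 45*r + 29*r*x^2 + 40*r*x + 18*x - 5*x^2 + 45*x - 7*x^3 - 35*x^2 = 3*r^3 + r^2*(20 - 25*x) + r*(29*x^2 + 20*x - 63) - 7*x^3 - 40*x^2 + 63*x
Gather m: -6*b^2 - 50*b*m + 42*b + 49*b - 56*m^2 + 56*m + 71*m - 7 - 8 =-6*b^2 + 91*b - 56*m^2 + m*(127 - 50*b) - 15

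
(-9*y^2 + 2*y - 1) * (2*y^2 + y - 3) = -18*y^4 - 5*y^3 + 27*y^2 - 7*y + 3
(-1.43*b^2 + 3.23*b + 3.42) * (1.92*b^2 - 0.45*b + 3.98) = -2.7456*b^4 + 6.8451*b^3 - 0.5785*b^2 + 11.3164*b + 13.6116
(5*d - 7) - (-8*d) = 13*d - 7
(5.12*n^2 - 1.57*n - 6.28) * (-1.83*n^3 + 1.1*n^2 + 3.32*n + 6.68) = -9.3696*n^5 + 8.5051*n^4 + 26.7638*n^3 + 22.0812*n^2 - 31.3372*n - 41.9504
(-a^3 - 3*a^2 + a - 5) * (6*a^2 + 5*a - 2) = -6*a^5 - 23*a^4 - 7*a^3 - 19*a^2 - 27*a + 10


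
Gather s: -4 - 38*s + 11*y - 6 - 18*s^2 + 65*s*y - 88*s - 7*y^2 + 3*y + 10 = -18*s^2 + s*(65*y - 126) - 7*y^2 + 14*y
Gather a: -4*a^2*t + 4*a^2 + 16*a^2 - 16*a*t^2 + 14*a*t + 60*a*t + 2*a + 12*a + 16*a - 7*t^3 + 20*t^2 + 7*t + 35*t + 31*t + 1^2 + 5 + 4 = a^2*(20 - 4*t) + a*(-16*t^2 + 74*t + 30) - 7*t^3 + 20*t^2 + 73*t + 10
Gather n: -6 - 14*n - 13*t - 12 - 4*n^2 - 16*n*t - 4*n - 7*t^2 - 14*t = -4*n^2 + n*(-16*t - 18) - 7*t^2 - 27*t - 18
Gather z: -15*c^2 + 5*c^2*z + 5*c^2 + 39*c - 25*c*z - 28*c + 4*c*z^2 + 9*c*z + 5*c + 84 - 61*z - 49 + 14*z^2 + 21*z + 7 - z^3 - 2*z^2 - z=-10*c^2 + 16*c - z^3 + z^2*(4*c + 12) + z*(5*c^2 - 16*c - 41) + 42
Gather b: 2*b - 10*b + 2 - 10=-8*b - 8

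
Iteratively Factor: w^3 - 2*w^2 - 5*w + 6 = (w - 1)*(w^2 - w - 6) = (w - 1)*(w + 2)*(w - 3)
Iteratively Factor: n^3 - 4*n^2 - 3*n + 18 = (n + 2)*(n^2 - 6*n + 9) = (n - 3)*(n + 2)*(n - 3)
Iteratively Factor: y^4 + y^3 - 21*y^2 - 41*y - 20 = (y + 1)*(y^3 - 21*y - 20) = (y - 5)*(y + 1)*(y^2 + 5*y + 4) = (y - 5)*(y + 1)^2*(y + 4)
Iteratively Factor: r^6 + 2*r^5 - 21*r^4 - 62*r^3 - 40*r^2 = (r - 5)*(r^5 + 7*r^4 + 14*r^3 + 8*r^2) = (r - 5)*(r + 2)*(r^4 + 5*r^3 + 4*r^2) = r*(r - 5)*(r + 2)*(r^3 + 5*r^2 + 4*r) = r*(r - 5)*(r + 1)*(r + 2)*(r^2 + 4*r) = r^2*(r - 5)*(r + 1)*(r + 2)*(r + 4)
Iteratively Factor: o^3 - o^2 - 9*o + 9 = (o - 1)*(o^2 - 9) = (o - 1)*(o + 3)*(o - 3)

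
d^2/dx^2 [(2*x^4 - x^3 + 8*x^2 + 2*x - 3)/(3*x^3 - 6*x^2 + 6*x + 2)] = 4*(45*x^6 - 72*x^5 - 261*x^4 + 282*x^3 - 129*x^2 + 219*x - 68)/(27*x^9 - 162*x^8 + 486*x^7 - 810*x^6 + 756*x^5 - 216*x^4 - 180*x^3 + 144*x^2 + 72*x + 8)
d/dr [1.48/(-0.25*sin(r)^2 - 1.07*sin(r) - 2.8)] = (0.74*sin(r) + 1.5836)*cos(r)/(0.25*sin(r)^2 + 1.07*sin(r) + 2.8)^2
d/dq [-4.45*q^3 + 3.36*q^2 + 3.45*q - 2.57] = -13.35*q^2 + 6.72*q + 3.45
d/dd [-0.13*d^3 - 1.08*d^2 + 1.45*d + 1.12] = -0.39*d^2 - 2.16*d + 1.45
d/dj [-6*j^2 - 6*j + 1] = -12*j - 6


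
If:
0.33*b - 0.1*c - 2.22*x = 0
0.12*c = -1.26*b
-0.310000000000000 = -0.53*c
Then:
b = -0.06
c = 0.58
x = -0.03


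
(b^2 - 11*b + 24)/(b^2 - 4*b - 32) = (b - 3)/(b + 4)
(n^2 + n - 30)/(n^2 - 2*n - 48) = (n - 5)/(n - 8)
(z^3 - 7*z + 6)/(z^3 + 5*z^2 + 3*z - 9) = (z - 2)/(z + 3)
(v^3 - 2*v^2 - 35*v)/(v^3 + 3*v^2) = (v^2 - 2*v - 35)/(v*(v + 3))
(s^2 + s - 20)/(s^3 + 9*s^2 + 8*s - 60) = (s - 4)/(s^2 + 4*s - 12)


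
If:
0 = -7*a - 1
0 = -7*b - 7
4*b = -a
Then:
No Solution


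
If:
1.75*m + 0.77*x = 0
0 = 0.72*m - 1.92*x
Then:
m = 0.00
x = 0.00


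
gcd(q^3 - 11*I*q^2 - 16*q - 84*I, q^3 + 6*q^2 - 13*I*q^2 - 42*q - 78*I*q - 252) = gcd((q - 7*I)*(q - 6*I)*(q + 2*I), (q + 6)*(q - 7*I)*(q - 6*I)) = q^2 - 13*I*q - 42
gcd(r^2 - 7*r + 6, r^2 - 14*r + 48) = r - 6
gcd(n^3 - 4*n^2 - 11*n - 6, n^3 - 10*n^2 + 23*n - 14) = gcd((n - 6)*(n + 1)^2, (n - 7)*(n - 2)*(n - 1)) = 1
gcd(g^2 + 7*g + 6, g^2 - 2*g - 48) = g + 6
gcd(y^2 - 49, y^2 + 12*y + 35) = y + 7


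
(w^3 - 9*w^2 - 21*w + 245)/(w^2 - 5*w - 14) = (w^2 - 2*w - 35)/(w + 2)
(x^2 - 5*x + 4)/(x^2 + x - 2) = (x - 4)/(x + 2)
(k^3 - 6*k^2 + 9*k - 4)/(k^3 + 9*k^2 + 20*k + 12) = (k^3 - 6*k^2 + 9*k - 4)/(k^3 + 9*k^2 + 20*k + 12)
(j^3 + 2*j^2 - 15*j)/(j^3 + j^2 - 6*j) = (j^2 + 2*j - 15)/(j^2 + j - 6)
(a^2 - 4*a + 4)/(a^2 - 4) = (a - 2)/(a + 2)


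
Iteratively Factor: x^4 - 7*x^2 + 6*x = (x - 1)*(x^3 + x^2 - 6*x) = (x - 2)*(x - 1)*(x^2 + 3*x) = x*(x - 2)*(x - 1)*(x + 3)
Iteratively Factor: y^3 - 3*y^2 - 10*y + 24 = (y - 4)*(y^2 + y - 6) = (y - 4)*(y - 2)*(y + 3)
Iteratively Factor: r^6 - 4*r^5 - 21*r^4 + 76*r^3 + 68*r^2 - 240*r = (r + 2)*(r^5 - 6*r^4 - 9*r^3 + 94*r^2 - 120*r) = (r - 3)*(r + 2)*(r^4 - 3*r^3 - 18*r^2 + 40*r) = (r - 3)*(r - 2)*(r + 2)*(r^3 - r^2 - 20*r) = (r - 5)*(r - 3)*(r - 2)*(r + 2)*(r^2 + 4*r) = (r - 5)*(r - 3)*(r - 2)*(r + 2)*(r + 4)*(r)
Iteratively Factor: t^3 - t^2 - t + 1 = (t + 1)*(t^2 - 2*t + 1) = (t - 1)*(t + 1)*(t - 1)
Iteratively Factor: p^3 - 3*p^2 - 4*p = (p + 1)*(p^2 - 4*p) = (p - 4)*(p + 1)*(p)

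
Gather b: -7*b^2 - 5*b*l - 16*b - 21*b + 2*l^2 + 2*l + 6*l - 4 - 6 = -7*b^2 + b*(-5*l - 37) + 2*l^2 + 8*l - 10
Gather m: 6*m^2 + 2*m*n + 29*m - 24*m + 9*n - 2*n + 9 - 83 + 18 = 6*m^2 + m*(2*n + 5) + 7*n - 56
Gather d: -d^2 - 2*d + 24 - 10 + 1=-d^2 - 2*d + 15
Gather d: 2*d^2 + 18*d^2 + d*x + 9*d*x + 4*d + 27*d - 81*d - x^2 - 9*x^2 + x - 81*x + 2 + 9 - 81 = 20*d^2 + d*(10*x - 50) - 10*x^2 - 80*x - 70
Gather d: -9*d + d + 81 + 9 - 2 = 88 - 8*d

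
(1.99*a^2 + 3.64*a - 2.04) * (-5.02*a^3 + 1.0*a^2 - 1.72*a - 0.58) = -9.9898*a^5 - 16.2828*a^4 + 10.458*a^3 - 9.455*a^2 + 1.3976*a + 1.1832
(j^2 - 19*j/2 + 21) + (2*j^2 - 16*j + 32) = 3*j^2 - 51*j/2 + 53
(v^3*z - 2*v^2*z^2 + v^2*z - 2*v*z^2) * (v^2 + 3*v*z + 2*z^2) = v^5*z + v^4*z^2 + v^4*z - 4*v^3*z^3 + v^3*z^2 - 4*v^2*z^4 - 4*v^2*z^3 - 4*v*z^4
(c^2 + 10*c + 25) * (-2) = -2*c^2 - 20*c - 50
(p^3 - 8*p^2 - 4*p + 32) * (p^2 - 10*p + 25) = p^5 - 18*p^4 + 101*p^3 - 128*p^2 - 420*p + 800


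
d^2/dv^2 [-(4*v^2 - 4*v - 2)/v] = 4/v^3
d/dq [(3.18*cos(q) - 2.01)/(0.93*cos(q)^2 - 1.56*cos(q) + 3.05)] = (2.9574*cos(q)^2 - 3.7386*cos(q) - 6.5634)*sin(q)/(0.8649*cos(q)^4 - 2.9016*cos(q)^3 + 8.1066*cos(q)^2 - 9.516*cos(q) + 9.3025)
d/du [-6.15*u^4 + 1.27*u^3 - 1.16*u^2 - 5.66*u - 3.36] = -24.6*u^3 + 3.81*u^2 - 2.32*u - 5.66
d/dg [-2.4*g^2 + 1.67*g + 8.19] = 1.67 - 4.8*g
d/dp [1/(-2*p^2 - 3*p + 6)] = (4*p + 3)/(2*p^2 + 3*p - 6)^2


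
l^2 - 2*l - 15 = (l - 5)*(l + 3)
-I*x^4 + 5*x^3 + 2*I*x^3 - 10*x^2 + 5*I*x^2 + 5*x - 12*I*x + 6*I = (x - 1)*(x + 2*I)*(x + 3*I)*(-I*x + I)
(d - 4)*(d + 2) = d^2 - 2*d - 8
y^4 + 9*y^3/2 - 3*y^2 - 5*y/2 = y*(y - 1)*(y + 1/2)*(y + 5)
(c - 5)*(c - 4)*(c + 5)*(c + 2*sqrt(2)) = c^4 - 4*c^3 + 2*sqrt(2)*c^3 - 25*c^2 - 8*sqrt(2)*c^2 - 50*sqrt(2)*c + 100*c + 200*sqrt(2)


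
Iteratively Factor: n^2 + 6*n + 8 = (n + 4)*(n + 2)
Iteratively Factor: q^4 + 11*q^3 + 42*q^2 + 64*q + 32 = (q + 2)*(q^3 + 9*q^2 + 24*q + 16) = (q + 2)*(q + 4)*(q^2 + 5*q + 4) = (q + 1)*(q + 2)*(q + 4)*(q + 4)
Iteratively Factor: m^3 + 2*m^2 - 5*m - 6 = (m - 2)*(m^2 + 4*m + 3) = (m - 2)*(m + 3)*(m + 1)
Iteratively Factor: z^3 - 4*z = (z)*(z^2 - 4) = z*(z - 2)*(z + 2)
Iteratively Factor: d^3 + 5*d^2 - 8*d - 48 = (d + 4)*(d^2 + d - 12) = (d - 3)*(d + 4)*(d + 4)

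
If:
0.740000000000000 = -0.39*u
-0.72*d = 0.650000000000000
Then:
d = -0.90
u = -1.90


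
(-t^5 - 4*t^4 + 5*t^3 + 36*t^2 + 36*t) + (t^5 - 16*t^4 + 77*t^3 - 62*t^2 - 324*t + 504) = -20*t^4 + 82*t^3 - 26*t^2 - 288*t + 504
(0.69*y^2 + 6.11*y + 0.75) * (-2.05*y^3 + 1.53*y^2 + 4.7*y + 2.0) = -1.4145*y^5 - 11.4698*y^4 + 11.0538*y^3 + 31.2445*y^2 + 15.745*y + 1.5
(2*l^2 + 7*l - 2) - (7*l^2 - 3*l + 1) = -5*l^2 + 10*l - 3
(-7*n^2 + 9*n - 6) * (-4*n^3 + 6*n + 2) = 28*n^5 - 36*n^4 - 18*n^3 + 40*n^2 - 18*n - 12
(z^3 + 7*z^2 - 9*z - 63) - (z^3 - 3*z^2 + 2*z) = 10*z^2 - 11*z - 63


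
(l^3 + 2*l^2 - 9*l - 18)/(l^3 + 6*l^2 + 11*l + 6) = (l - 3)/(l + 1)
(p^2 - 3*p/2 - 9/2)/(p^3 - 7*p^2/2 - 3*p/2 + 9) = 1/(p - 2)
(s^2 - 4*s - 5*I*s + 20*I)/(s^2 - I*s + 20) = (s - 4)/(s + 4*I)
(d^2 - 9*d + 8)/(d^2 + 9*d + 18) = (d^2 - 9*d + 8)/(d^2 + 9*d + 18)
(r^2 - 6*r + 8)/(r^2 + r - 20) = (r - 2)/(r + 5)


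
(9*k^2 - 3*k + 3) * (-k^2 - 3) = -9*k^4 + 3*k^3 - 30*k^2 + 9*k - 9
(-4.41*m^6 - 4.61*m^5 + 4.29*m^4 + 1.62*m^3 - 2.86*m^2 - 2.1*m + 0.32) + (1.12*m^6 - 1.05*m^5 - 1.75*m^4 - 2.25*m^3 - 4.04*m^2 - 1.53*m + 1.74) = -3.29*m^6 - 5.66*m^5 + 2.54*m^4 - 0.63*m^3 - 6.9*m^2 - 3.63*m + 2.06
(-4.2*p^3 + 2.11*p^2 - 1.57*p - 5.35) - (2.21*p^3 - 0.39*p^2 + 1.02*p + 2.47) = -6.41*p^3 + 2.5*p^2 - 2.59*p - 7.82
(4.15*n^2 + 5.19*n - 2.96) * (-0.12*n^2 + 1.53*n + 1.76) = -0.498*n^4 + 5.7267*n^3 + 15.5999*n^2 + 4.6056*n - 5.2096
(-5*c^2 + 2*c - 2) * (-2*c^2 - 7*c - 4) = 10*c^4 + 31*c^3 + 10*c^2 + 6*c + 8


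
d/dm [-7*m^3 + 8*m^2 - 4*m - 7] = -21*m^2 + 16*m - 4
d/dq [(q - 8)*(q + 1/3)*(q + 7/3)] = 3*q^2 - 32*q/3 - 185/9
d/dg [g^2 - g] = 2*g - 1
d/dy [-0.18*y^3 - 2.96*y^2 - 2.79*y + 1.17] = -0.54*y^2 - 5.92*y - 2.79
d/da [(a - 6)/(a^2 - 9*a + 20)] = (a^2 - 9*a - (a - 6)*(2*a - 9) + 20)/(a^2 - 9*a + 20)^2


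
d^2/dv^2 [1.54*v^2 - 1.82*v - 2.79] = 3.08000000000000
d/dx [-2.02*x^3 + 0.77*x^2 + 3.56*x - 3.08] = -6.06*x^2 + 1.54*x + 3.56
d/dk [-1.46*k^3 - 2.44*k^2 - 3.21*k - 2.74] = -4.38*k^2 - 4.88*k - 3.21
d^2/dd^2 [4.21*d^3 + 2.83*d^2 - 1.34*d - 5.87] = 25.26*d + 5.66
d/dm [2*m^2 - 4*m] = 4*m - 4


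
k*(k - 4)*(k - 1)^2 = k^4 - 6*k^3 + 9*k^2 - 4*k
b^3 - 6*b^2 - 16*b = b*(b - 8)*(b + 2)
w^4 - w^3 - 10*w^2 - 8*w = w*(w - 4)*(w + 1)*(w + 2)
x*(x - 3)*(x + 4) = x^3 + x^2 - 12*x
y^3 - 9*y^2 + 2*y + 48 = (y - 8)*(y - 3)*(y + 2)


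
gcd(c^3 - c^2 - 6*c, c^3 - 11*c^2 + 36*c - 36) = c - 3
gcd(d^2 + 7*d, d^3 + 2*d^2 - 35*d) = d^2 + 7*d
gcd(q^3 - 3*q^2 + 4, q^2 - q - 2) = q^2 - q - 2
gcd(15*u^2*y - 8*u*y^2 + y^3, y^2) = y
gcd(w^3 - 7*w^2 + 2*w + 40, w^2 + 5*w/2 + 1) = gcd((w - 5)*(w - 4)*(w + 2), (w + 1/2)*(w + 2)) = w + 2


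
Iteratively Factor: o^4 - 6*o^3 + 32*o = (o - 4)*(o^3 - 2*o^2 - 8*o) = (o - 4)^2*(o^2 + 2*o) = (o - 4)^2*(o + 2)*(o)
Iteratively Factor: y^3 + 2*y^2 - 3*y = (y - 1)*(y^2 + 3*y) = y*(y - 1)*(y + 3)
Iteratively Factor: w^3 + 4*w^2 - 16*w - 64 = (w + 4)*(w^2 - 16) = (w + 4)^2*(w - 4)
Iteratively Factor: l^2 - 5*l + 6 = (l - 2)*(l - 3)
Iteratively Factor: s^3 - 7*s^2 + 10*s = (s - 5)*(s^2 - 2*s) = s*(s - 5)*(s - 2)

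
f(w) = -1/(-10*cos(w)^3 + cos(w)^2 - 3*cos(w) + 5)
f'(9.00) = 0.05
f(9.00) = -0.06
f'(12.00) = -1.52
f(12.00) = 0.35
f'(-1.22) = -0.41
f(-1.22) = -0.27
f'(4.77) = -0.13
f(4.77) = -0.21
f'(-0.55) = -1.32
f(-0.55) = 0.33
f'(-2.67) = -0.05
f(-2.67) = -0.06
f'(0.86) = 22.95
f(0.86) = -1.45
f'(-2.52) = -0.08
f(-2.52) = -0.07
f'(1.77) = 0.14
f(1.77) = -0.18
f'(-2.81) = -0.03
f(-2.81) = -0.06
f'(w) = -(-30*sin(w)*cos(w)^2 + 2*sin(w)*cos(w) - 3*sin(w))/(-10*cos(w)^3 + cos(w)^2 - 3*cos(w) + 5)^2 = (30*cos(w)^2 - 2*cos(w) + 3)*sin(w)/(10*cos(w)^3 - cos(w)^2 + 3*cos(w) - 5)^2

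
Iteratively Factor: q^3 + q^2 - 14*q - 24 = (q - 4)*(q^2 + 5*q + 6) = (q - 4)*(q + 3)*(q + 2)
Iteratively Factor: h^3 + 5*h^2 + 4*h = (h + 1)*(h^2 + 4*h) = (h + 1)*(h + 4)*(h)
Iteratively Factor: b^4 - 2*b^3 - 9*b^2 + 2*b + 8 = (b + 1)*(b^3 - 3*b^2 - 6*b + 8) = (b - 1)*(b + 1)*(b^2 - 2*b - 8) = (b - 1)*(b + 1)*(b + 2)*(b - 4)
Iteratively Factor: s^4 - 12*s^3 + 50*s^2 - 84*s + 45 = (s - 5)*(s^3 - 7*s^2 + 15*s - 9) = (s - 5)*(s - 3)*(s^2 - 4*s + 3) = (s - 5)*(s - 3)^2*(s - 1)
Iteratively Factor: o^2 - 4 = (o + 2)*(o - 2)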